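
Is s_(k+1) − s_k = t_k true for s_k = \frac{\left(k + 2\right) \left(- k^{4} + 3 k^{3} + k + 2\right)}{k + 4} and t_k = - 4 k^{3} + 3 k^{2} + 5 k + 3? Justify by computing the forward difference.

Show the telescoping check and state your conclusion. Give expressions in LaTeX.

s_(k+1) = (k + 3)*(k - (k + 1)**4 + 3*(k + 1)**3 + 3)/(k + 5)
s_(k+1) − s_k = (-4*k**5 - 27*k**4 - 16*k**3 + 74*k**2 + 83*k + 40)/(k**2 + 9*k + 20)
(s_(k+1) − s_k) − t_k = 2*(3*k**4 + 16*k**3 - 17*k**2 - 22*k - 10)/(k**2 + 9*k + 20)

Invalid: residual \frac{2 \left(3 k^{4} + 16 k^{3} - 17 k^{2} - 22 k - 10\right)}{k^{2} + 9 k + 20} ≠ 0.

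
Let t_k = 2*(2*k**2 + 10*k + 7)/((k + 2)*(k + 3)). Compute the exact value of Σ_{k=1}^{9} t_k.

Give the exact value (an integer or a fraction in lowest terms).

Σ = 67/2

Step 1: r(k) = (k + 2)*(10*k + 2*(k + 1)**2 + 17)/((k + 4)*(2*k**2 + 10*k + 7)).
So A=k + 2 and B=k + 4, with C=k**2 + 5*k + 7/2.
Solve (k + 2)·f(k+1) − (k + 3)·f(k) = k**2 + 5*k + 7/2.
deg f ≤ 2 (via 1,1,2).
A polynomial solution: f(k) = k*(4*k + 3)/4.
R(k) = B(k−1)·f(k)/C(k) = k*(k + 3)*(4*k + 3)/(2*(2*k**2 + 10*k + 7)); s_k = R·t_k = k*(4*k + 3)/(k + 2).
Verify: 2*(2*k**2 + 10*k + 7)/(k**2 + 5*k + 6) matches t_k.
Evaluate s at k=10 and k=1: 215/6 and 7/3; difference 67/2.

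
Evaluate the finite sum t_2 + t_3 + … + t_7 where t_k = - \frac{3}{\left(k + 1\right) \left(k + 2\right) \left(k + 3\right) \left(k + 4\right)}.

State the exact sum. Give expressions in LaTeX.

Σ = -31/1980

r(k) = (k + 1)/(k + 5) after simplifying.
Factor: A=k + 1; B=k + 5; C=1.
Solve (k + 1)·f(k+1) − (k + 4)·f(k) = 1.
Bound: deg f ≤ 3.
Solve for f: f(k) = k*(k**2 + 6*k + 11)/18 (degree 3 ≤ 3).
So s_k = (B(k−1)f/C)·t_k = (k*(k + 4)*(k**2 + 6*k + 11)/18)·t_k = k*(-k**2 - 6*k - 11)/(6*(k + 1)*(k + 2)*(k + 3)).
Verify: -3/(k**4 + 10*k**3 + 35*k**2 + 50*k + 24) matches t_k.
Evaluate s at k=8 and k=2: -82/495 and -3/20; difference -31/1980.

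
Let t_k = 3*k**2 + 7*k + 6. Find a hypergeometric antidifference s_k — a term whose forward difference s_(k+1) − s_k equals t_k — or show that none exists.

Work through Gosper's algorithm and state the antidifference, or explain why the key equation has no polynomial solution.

The ratio is (3*k**2 + 13*k + 16)/(3*k**2 + 7*k + 6).
A = 1, B = 1, C = k**2 + 7*k/3 + 2.
f must satisfy (1)·f(k+1) − (1)·f(k) = k**2 + 7*k/3 + 2.
d = 3 from the (0,0,2) case.
A polynomial solution: f(k) = k*(k**2 + 2*k + 3)/3.
Then R = B(k−1)f/C = k*(k**2 + 2*k + 3)/(3*k**2 + 7*k + 6), so s_k = R(k)·t_k = k*(k**2 + 2*k + 3).
Check: Δs_k = 3*k**2 + 7*k + 6. ✓

s_k = k*(k**2 + 2*k + 3)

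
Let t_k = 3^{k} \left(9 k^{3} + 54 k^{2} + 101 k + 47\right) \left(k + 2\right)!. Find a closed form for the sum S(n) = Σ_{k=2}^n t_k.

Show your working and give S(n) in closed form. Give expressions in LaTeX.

S(n) = 9 \cdot 3^{n} n^{2} \left(n + 3\right)! + 30 \cdot 3^{n} n \left(n + 3\right)! + 15 \cdot 3^{n} \left(n + 3\right)! - 3888

t_(k+1)/t_k = 3*(9*k**4 + 108*k**3 + 479*k**2 + 919*k + 633)/(9*k**3 + 54*k**2 + 101*k + 47).
A = 3*k + 9, B = 1, C = k**3 + 6*k**2 + 101*k/9 + 47/9.
Need (3*k + 9)·f(k+1) − (1)·f(k) = k**3 + 6*k**2 + 101*k/9 + 47/9.
Degrees (1,0,3) ⇒ d ≤ 2.
Match coefficients ⇒ f(k) = (3*k**2 + 4*k - 2)/9.
R(k) = B(k−1)·f(k)/C(k) = (3*k**2 + 4*k - 2)/(9*k**3 + 54*k**2 + 101*k + 47); s_k = R·t_k = 3**k*(3*k**2 + 4*k - 2)*factorial(k + 2).
Verify: 3**k*(9*k**3 + 54*k**2 + 101*k + 47)*factorial(k + 2) matches t_k.
Evaluate: s_(n+1) = 3**(n + 1)*(3*n**2 + 10*n + 5)*factorial(n + 3); subtract s_(2) = 3888 ⇒ S(n) = 9*3**n*n**2*factorial(n + 3) + 30*3**n*n*factorial(n + 3) + 15*3**n*factorial(n + 3) - 3888.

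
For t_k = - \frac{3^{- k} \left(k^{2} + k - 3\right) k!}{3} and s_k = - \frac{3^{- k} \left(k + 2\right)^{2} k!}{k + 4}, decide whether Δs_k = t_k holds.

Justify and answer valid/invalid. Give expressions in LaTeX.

s_(k+1) = -(k + 3)**2*factorial(k + 1)/(3*3**k*(k + 5))
s_(k+1) − s_k = -(k**4 + 8*k**3 + 16*k**2 - 3*k - 24)*factorial(k)/(3*3**k*(k + 4)*(k + 5))
(s_(k+1) − s_k) − t_k = 2*(k**3 + 5*k**2 - 2*k - 18)*factorial(k)/(3*3**k*(k + 4)*(k + 5))

Invalid: residual \frac{2 \cdot 3^{- k} \left(k^{3} + 5 k^{2} - 2 k - 18\right) k!}{3 \left(k + 4\right) \left(k + 5\right)} ≠ 0.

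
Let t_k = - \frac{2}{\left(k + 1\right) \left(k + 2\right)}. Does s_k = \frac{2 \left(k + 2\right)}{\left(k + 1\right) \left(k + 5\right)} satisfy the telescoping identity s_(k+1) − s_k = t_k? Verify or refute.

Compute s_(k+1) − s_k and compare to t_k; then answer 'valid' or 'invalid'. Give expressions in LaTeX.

s_(k+1) = 2*(k + 3)/((k + 2)*(k + 6))
s_(k+1) − s_k = 2*(-k**2 - 5*k - 9)/(k**4 + 14*k**3 + 65*k**2 + 112*k + 60)
(s_(k+1) − s_k) − t_k = 6*(2*k + 7)/(k**4 + 14*k**3 + 65*k**2 + 112*k + 60)

Invalid: residual \frac{6 \left(2 k + 7\right)}{k^{4} + 14 k^{3} + 65 k^{2} + 112 k + 60} ≠ 0.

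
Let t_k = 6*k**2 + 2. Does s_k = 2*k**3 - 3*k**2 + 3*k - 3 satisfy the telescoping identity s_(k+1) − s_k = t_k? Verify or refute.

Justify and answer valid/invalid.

valid (s_(k+1) − s_k reduces to t_k)

s_(k+1) = 2*k**3 + 3*k**2 + 3*k - 1
s_(k+1) − s_k = 6*k**2 + 2
(s_(k+1) − s_k) − t_k = 0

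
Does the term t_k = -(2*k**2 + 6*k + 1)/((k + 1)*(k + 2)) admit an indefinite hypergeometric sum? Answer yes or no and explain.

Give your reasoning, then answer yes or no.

Ratio r(k) = (k + 1)*(6*k + 2*(k + 1)**2 + 7)/((k + 3)*(2*k**2 + 6*k + 1)).
A = k + 1, B = k + 3, C = k**2 + 3*k + 1/2.
Solve (k + 1)·f(k+1) − (k + 2)·f(k) = k**2 + 3*k + 1/2.
d = 2 from the (1,1,2) case.
Solving with deg f ≤ 2: f(k) = k*(2*k - 1)/2.
Then R = B(k−1)f/C = k*(k + 2)*(2*k - 1)/(2*k**2 + 6*k + 1), so s_k = R(k)·t_k = k*(1 - 2*k)/(k + 1).
Verify: (-2*k**2 - 6*k - 1)/(k**2 + 3*k + 2) matches t_k.

Yes. s_k = k*(1 - 2*k)/(k + 1).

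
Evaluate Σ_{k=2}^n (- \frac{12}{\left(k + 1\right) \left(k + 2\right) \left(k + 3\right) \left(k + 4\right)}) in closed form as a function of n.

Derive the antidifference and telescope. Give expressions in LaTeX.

t_(k+1)/t_k = (k + 1)/(k + 5).
Gosper form: A/B · C(k+1)/C(k) with A=k + 1, B=k + 5, C=1.
f must satisfy (k + 1)·f(k+1) − (k + 4)·f(k) = 1.
Bound: deg f ≤ 3.
Solving with deg f ≤ 3: f(k) = k*(k**2 + 6*k + 11)/18.
Certificate R = B(k−1)f/C = k*(k + 4)*(k**2 + 6*k + 11)/18 gives s_k = 2*k*(-k**2 - 6*k - 11)/(3*(k + 1)*(k + 2)*(k + 3)).
s_(k+1) − s_k = -12/(k**4 + 10*k**3 + 35*k**2 + 50*k + 24) = t_k.
s_(n+1) = 2*(-n**3 - 9*n**2 - 26*n - 18)/(3*(n**3 + 9*n**2 + 26*n + 24)) and s_(2) = -3/5, so S(n) = (-n**3 - 9*n**2 - 26*n + 36)/(15*(n**3 + 9*n**2 + 26*n + 24)).

S(n) = \frac{- n^{3} - 9 n^{2} - 26 n + 36}{15 \left(n^{3} + 9 n^{2} + 26 n + 24\right)}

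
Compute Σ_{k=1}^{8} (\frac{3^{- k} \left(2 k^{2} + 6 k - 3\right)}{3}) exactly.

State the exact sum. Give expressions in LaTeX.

Σ = 39248/19683

Compute t_(k+1)/t_k: get (2*k**2 + 10*k + 5)/(3*(2*k**2 + 6*k - 3)).
Gosper form: A/B · C(k+1)/C(k) with A=1/3, B=1, C=k**2 + 3*k - 3/2.
Key eq: (1/3)·f(k+1) = (1)·f(k) + (k**2 + 3*k - 3/2).
Degrees (0,0,2) ⇒ d ≤ 2.
A polynomial solution: f(k) = -3*(k**2 + 4*k + 1)/2.
So s_k = (B(k−1)f/C)·t_k = (-3*(k**2 + 4*k + 1)/(2*k**2 + 6*k - 3))·t_k = (-k**2 - 4*k - 1)/3**k.
Δs = (2*k**2 + 6*k - 3)/(3*3**k), as required.
Σ_(k=1)^(8) t_k = s_(9) − s_(1) = -118/19683 − (-2) = 39248/19683.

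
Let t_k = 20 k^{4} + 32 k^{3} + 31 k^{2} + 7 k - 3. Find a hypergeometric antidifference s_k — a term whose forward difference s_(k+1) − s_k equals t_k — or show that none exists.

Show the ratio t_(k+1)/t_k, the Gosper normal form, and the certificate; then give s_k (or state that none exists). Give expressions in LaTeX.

s_k = k \left(4 k^{4} - 2 k^{3} + k^{2} - 4 k - 2\right)

r(k) = (20*k**4 + 112*k**3 + 247*k**2 + 245*k + 87)/(20*k**4 + 32*k**3 + 31*k**2 + 7*k - 3) after simplifying.
Factor: A=1; B=1; C=k**4 + 8*k**3/5 + 31*k**2/20 + 7*k/20 - 3/20.
Set up (1)·f(k+1) − (1)·f(k) − (k**4 + 8*k**3/5 + 31*k**2/20 + 7*k/20 - 3/20) = 0.
Degrees (0,0,4) ⇒ d ≤ 5.
Match coefficients ⇒ f(k) = k*(4*k**4 - 2*k**3 + k**2 - 4*k - 2)/20.
Get s_k = R·t_k = k*(4*k**4 - 2*k**3 + k**2 - 4*k - 2) with R(k) = B(k−1)f(k)/C(k) = k*(4*k**4 - 2*k**3 + k**2 - 4*k - 2)/(20*k**4 + 32*k**3 + 31*k**2 + 7*k - 3).
Verify: 20*k**4 + 32*k**3 + 31*k**2 + 7*k - 3 matches t_k.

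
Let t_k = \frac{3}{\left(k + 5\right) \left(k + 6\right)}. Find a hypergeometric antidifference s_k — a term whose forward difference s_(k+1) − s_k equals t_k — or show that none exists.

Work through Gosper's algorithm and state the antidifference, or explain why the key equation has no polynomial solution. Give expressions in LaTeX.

t_(k+1)/t_k = (k + 5)/(k + 7).
A = k + 5, B = k + 7, C = 1.
Set up (k + 5)·f(k+1) − (k + 6)·f(k) − (1) = 0.
d = 1 from the (1,1,0) case.
Solve for f: f(k) = k/5 (degree 1 ≤ 1).
Get s_k = R·t_k = 3*k/(5*(k + 5)) with R(k) = B(k−1)f(k)/C(k) = k*(k + 6)/5.
Check: Δs_k = 3/(k**2 + 11*k + 30). ✓

s_k = \frac{3 k}{5 \left(k + 5\right)}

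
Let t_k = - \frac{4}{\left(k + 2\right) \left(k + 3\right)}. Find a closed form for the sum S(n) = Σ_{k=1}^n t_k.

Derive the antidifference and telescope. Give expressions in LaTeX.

r(k) = (k + 2)/(k + 4) after simplifying.
A = k + 2, B = k + 4, C = 1.
Solve (k + 2)·f(k+1) − (k + 3)·f(k) = 1.
d = 1 from the (1,1,0) case.
A polynomial solution: f(k) = k/2.
Certificate R = B(k−1)f/C = k*(k + 3)/2 gives s_k = -2*k/(k + 2).
Check: Δs_k = -4/(k**2 + 5*k + 6). ✓
s_(n+1) = 2*(-n - 1)/(n + 3) and s_(1) = -2/3, so S(n) = -4*n/(3*n + 9).

S(n) = - \frac{4 n}{3 n + 9}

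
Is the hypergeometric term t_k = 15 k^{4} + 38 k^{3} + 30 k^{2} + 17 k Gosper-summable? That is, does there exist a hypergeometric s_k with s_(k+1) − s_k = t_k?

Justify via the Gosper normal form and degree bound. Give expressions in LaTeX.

Step 1: r(k) = (15*k**4 + 98*k**3 + 234*k**2 + 251*k + 100)/(k*(15*k**3 + 38*k**2 + 30*k + 17)).
Factor: A=1; B=1; C=k**4 + 38*k**3/15 + 2*k**2 + 17*k/15.
Key eq: (1)·f(k+1) = (1)·f(k) + (k**4 + 38*k**3/15 + 2*k**2 + 17*k/15).
d = 5 from the (0,0,4) case.
Match coefficients ⇒ f(k) = k*(k - 1)*(3*k**3 + 5*k**2 + k + 4)/15.
R(k) = B(k−1)·f(k)/C(k) = (k - 1)*(3*k**3 + 5*k**2 + k + 4)/(15*k**3 + 38*k**2 + 30*k + 17); s_k = R·t_k = k*(3*k**4 + 2*k**3 - 4*k**2 + 3*k - 4).
s_(k+1) − s_k = k*(15*k**3 + 38*k**2 + 30*k + 17) = t_k.

Yes. s_k = k \left(3 k^{4} + 2 k^{3} - 4 k^{2} + 3 k - 4\right).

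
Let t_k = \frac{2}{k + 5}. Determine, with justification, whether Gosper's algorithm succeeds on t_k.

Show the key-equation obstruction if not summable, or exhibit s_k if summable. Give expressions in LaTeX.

Compute t_(k+1)/t_k: get (k + 5)/(k + 6).
A = k + 5, B = k + 6, C = 1.
Need (k + 5)·f(k+1) − (k + 5)·f(k) = 1.
From deg A=1, deg B=1, deg C=0: d=0.
f = c0 ⇒ A·f(k+1) − B(k−1)·f(k) − C = -1. The system {-1 = 0} is inconsistent; no antidifference.

No — t_k has no hypergeometric antidifference.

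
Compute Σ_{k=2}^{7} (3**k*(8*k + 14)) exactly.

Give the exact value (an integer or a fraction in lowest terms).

Ratio r(k) = 3*(4*k + 11)/(4*k + 7).
Normal form (A,B,C) = (3, 1, k + 7/4).
Key eq: (3)·f(k+1) = (1)·f(k) + (k + 7/4).
From deg A=0, deg B=0, deg C=1: d=1.
A polynomial solution: f(k) = (4*k + 1)/8.
Get s_k = R·t_k = 3**k*(4*k + 1) with R(k) = B(k−1)f(k)/C(k) = (4*k + 1)/(2*(4*k + 7)).
Verify: 3**k*(8*k + 14) matches t_k.
Telescoping: Σ = s_(8) − s_(2) = 216513 − (81) = 216432.

Σ = 216432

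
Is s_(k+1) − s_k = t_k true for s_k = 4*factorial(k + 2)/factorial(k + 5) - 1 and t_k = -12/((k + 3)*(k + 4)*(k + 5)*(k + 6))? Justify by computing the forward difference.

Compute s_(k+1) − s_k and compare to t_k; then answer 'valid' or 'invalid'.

valid (s_(k+1) − s_k reduces to t_k)

s_(k+1) = 4*factorial(k + 3)/factorial(k + 6) - 1
s_(k+1) − s_k = -12/((k + 3)*(k + 4)*(k + 5)*(k + 6))
(s_(k+1) − s_k) − t_k = 0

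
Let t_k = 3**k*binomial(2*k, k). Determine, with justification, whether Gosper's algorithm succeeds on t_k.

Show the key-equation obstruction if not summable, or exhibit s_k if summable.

No — negative degree bound, so no certificate f.

t_(k+1)/t_k = 6*(2*k + 1)/(k + 1).
Take A(k)=12*k + 6, B(k)=k + 1, C(k)=1.
Set up (12*k + 6)·f(k+1) − (k)·f(k) − (1) = 0.
deg f ≤ -1 (via 1,1,0).
deg f ≤ -1 is impossible — no certificate.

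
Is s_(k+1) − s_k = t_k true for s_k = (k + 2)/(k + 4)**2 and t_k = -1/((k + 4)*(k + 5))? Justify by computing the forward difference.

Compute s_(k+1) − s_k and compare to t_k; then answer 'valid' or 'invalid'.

s_(k+1) = (k + 3)/(k + 5)**2
s_(k+1) − s_k = (-(k + 2)*(k + 5)**2 + (k + 3)*(k + 4)**2)/((k + 4)**2*(k + 5)**2)
(s_(k+1) − s_k) − t_k = 2*(2*k + 9)/(k**4 + 18*k**3 + 121*k**2 + 360*k + 400)

Invalid: residual 2*(2*k + 9)/(k**4 + 18*k**3 + 121*k**2 + 360*k + 400) ≠ 0.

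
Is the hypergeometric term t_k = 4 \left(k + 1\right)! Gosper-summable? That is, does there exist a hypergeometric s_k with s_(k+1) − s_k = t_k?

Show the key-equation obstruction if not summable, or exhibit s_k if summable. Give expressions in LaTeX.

Compute t_(k+1)/t_k: get k + 2.
Take A(k)=k + 2, B(k)=1, C(k)=1.
Solve (k + 2)·f(k+1) − (1)·f(k) = 1.
From deg A=1, deg B=0, deg C=0: d=-1.
deg f ≤ -1 is impossible — no certificate.

No — negative degree bound, so no certificate f.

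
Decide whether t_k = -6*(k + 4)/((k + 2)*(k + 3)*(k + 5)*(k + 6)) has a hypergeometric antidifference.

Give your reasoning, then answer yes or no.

Yes. s_k = 3*k*(-k - 7)/(10*(k**2 + 7*k + 10)).

t_(k+1)/t_k = (k + 2)*(k + 5)**2/((k + 4)**2*(k + 7)).
Normal form (A,B,C) = (k + 2, k + 7, k**2 + 8*k + 16).
Need (k + 2)·f(k+1) − (k + 6)·f(k) = k**2 + 8*k + 16.
Degrees (1,1,2) ⇒ d ≤ 4.
A polynomial solution: f(k) = k*(k + 3)*(k + 4)*(k + 7)/20.
Get s_k = R·t_k = 3*k*(-k - 7)/(10*(k**2 + 7*k + 10)) with R(k) = B(k−1)f(k)/C(k) = k*(k + 3)*(k + 6)*(k + 7)/(20*(k + 4)).
Check: Δs_k = 6*(-k - 4)/(k**4 + 16*k**3 + 91*k**2 + 216*k + 180). ✓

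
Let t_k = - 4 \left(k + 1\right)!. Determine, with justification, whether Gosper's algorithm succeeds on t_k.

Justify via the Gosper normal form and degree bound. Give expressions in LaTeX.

The ratio is k + 2.
Factor: A=k + 2; B=1; C=1.
f must satisfy (k + 2)·f(k+1) − (1)·f(k) = 1.
deg f ≤ -1 (via 1,0,0).
Negative degree bound (-1): no f exists, t_k not Gosper-summable.

No; the degree bound rules out any f.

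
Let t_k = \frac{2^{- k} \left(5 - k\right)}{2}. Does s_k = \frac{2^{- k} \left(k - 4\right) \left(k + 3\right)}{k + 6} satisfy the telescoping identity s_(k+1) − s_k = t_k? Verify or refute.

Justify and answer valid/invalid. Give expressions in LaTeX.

Invalid: residual \frac{3 \cdot 2^{- k} \left(k^{2} + 3 k - 38\right)}{2 \left(k^{2} + 13 k + 42\right)} ≠ 0.

s_(k+1) = (k - 3)*(k + 4)/(2*2**k*(k + 7))
s_(k+1) − s_k = (-k**3 - 5*k**2 + 32*k + 96)/(2*2**k*(k**2 + 13*k + 42))
(s_(k+1) − s_k) − t_k = 3*(k**2 + 3*k - 38)/(2*2**k*(k**2 + 13*k + 42))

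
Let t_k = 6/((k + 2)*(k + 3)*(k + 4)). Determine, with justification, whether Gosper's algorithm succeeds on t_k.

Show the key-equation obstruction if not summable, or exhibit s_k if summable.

The ratio is (k + 2)/(k + 5).
Gosper form: A/B · C(k+1)/C(k) with A=k + 2, B=k + 5, C=1.
Set up (k + 2)·f(k+1) − (k + 4)·f(k) − (1) = 0.
d = 2 from the (1,1,0) case.
Coefficient equations give f(k) = k*(k + 5)/12.
Certificate R = B(k−1)f/C = k*(k + 4)*(k + 5)/12 gives s_k = k*(k + 5)/(2*(k + 2)*(k + 3)).
Δs = 6/(k**3 + 9*k**2 + 26*k + 24), as required.

Yes. s_k = k*(k + 5)/(2*(k + 2)*(k + 3)).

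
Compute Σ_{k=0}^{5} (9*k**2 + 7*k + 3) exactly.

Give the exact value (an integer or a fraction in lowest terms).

r(k) = (9*k**2 + 25*k + 19)/(9*k**2 + 7*k + 3) after simplifying.
Take A(k)=1, B(k)=1, C(k)=k**2 + 7*k/9 + 1/3.
Solve (1)·f(k+1) − (1)·f(k) = k**2 + 7*k/9 + 1/3.
d = 3 from the (0,0,2) case.
Coefficient equations give f(k) = k*(3*k**2 - k + 1)/9.
Then R = B(k−1)f/C = k*(3*k**2 - k + 1)/(9*k**2 + 7*k + 3), so s_k = R(k)·t_k = k*(3*k**2 - k + 1).
Δs = 9*k**2 + 7*k + 3, as required.
Telescoping: Σ = s_(6) − s_(0) = 618 − (0) = 618.

Σ = 618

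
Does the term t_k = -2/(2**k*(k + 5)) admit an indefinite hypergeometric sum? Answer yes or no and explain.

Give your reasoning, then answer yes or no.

Ratio r(k) = (k + 5)/(2*(k + 6)).
Normal form (A,B,C) = (k/2 + 5/2, k + 6, 1).
Need (k/2 + 5/2)·f(k+1) − (k + 5)·f(k) = 1.
deg f ≤ -1 (via 1,1,0).
d = -1 < 0 ⇒ no nonzero polynomial f; not summable.

No — t_k has no hypergeometric antidifference.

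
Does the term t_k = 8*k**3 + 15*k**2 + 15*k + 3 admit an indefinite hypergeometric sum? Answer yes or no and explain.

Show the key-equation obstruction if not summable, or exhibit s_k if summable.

Yes. s_k = k*(2*k**3 + k**2 + 2*k - 2).

Compute t_(k+1)/t_k: get (8*k**3 + 39*k**2 + 69*k + 41)/(8*k**3 + 15*k**2 + 15*k + 3).
Factor: A=1; B=1; C=k**3 + 15*k**2/8 + 15*k/8 + 3/8.
f must satisfy (1)·f(k+1) − (1)·f(k) = k**3 + 15*k**2/8 + 15*k/8 + 3/8.
Degrees (0,0,3) ⇒ d ≤ 4.
A polynomial solution: f(k) = k*(2*k**3 + k**2 + 2*k - 2)/8.
Certificate R = B(k−1)f/C = k*(2*k**3 + k**2 + 2*k - 2)/(8*k**3 + 15*k**2 + 15*k + 3) gives s_k = k*(2*k**3 + k**2 + 2*k - 2).
s_(k+1) − s_k = 8*k**3 + 15*k**2 + 15*k + 3 = t_k.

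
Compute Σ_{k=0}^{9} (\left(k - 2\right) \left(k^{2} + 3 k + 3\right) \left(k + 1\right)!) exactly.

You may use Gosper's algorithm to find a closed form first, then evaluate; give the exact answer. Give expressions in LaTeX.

Σ = 3033676804

t_(k+1)/t_k = (k - 1)*(k + 2)*(3*k + (k + 1)**2 + 6)/((k - 2)*(k**2 + 3*k + 3)).
Take A(k)=k + 2, B(k)=1, C(k)=k**3 + k**2 - 3*k - 6.
Key eq: (k + 2)·f(k+1) = (1)·f(k) + (k**3 + k**2 - 3*k - 6).
Degrees (1,0,3) ⇒ d ≤ 2.
Solve for f: f(k) = k**2 - 2*k - 4 (degree 2 ≤ 2).
R(k) = B(k−1)·f(k)/C(k) = (k**2 - 2*k - 4)/((k - 2)*(k**2 + 3*k + 3)); s_k = R·t_k = (k**2 - 2*k - 4)*factorial(k + 1).
Verify: (k - 2)*(k**2 + 3*k + 3)*factorial(k + 1) matches t_k.
Evaluate s at k=10 and k=0: 3033676800 and -4; difference 3033676804.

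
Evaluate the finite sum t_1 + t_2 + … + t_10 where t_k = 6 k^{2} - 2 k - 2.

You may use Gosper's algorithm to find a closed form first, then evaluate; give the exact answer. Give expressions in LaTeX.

Compute t_(k+1)/t_k: get (k - 3*(k + 1)**2 + 2)/(-3*k**2 + k + 1).
Take A(k)=1, B(k)=1, C(k)=k**2 - k/3 - 1/3.
Need (1)·f(k+1) − (1)·f(k) = k**2 - k/3 - 1/3.
Bound: deg f ≤ 3.
Solving with deg f ≤ 3: f(k) = k**2*(k - 2)/3.
Certificate R = B(k−1)f/C = k**2*(k - 2)/(3*k**2 - k - 1) gives s_k = 2*k**2*(k - 2).
Check: Δs_k = 6*k**2 - 2*k - 2. ✓
Telescoping: Σ = s_(11) − s_(1) = 2178 − (-2) = 2180.

Σ = 2180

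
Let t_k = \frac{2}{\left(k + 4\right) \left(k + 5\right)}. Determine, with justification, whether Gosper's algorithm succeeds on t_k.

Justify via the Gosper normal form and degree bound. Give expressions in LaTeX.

Yes. s_k = \frac{k}{2 \left(k + 4\right)}.

The ratio is (k + 4)/(k + 6).
A = k + 4, B = k + 6, C = 1.
Key eq: (k + 4)·f(k+1) = (k + 5)·f(k) + (1).
Degrees (1,1,0) ⇒ d ≤ 1.
Solving with deg f ≤ 1: f(k) = k/4.
R(k) = B(k−1)·f(k)/C(k) = k*(k + 5)/4; s_k = R·t_k = k/(2*(k + 4)).
Verify: 2/(k**2 + 9*k + 20) matches t_k.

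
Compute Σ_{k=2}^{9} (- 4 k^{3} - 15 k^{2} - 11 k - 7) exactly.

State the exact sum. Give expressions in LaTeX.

Σ = -12896

r(k) = (4*k**3 + 27*k**2 + 53*k + 37)/(4*k**3 + 15*k**2 + 11*k + 7) after simplifying.
Take A(k)=1, B(k)=1, C(k)=k**3 + 15*k**2/4 + 11*k/4 + 7/4.
Solve (1)·f(k+1) − (1)·f(k) = k**3 + 15*k**2/4 + 11*k/4 + 7/4.
d = 4 from the (0,0,3) case.
Match coefficients ⇒ f(k) = k*(k**3 + 3*k**2 - k + 4)/4.
So s_k = (B(k−1)f/C)·t_k = (k*(k**3 + 3*k**2 - k + 4)/(4*k**3 + 15*k**2 + 11*k + 7))·t_k = k*(-k**3 - 3*k**2 + k - 4).
Check: Δs_k = -4*k**3 - 15*k**2 - 11*k - 7. ✓
Telescoping: Σ = s_(10) − s_(2) = -12940 − (-44) = -12896.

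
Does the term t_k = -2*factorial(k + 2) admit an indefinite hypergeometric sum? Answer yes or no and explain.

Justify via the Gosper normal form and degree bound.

No. Not Gosper-summable.

The ratio is k + 3.
Gosper form: A/B · C(k+1)/C(k) with A=k + 3, B=1, C=1.
Key eq: (k + 3)·f(k+1) = (1)·f(k) + (1).
Bound: deg f ≤ -1.
Negative degree bound (-1): no f exists, t_k not Gosper-summable.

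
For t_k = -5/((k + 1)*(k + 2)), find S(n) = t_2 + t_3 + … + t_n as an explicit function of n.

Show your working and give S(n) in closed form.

r(k) = (k + 1)/(k + 3) after simplifying.
A = k + 1, B = k + 3, C = 1.
Set up (k + 1)·f(k+1) − (k + 2)·f(k) − (1) = 0.
Bound: deg f ≤ 1.
Solving with deg f ≤ 1: f(k) = k.
Then R = B(k−1)f/C = k*(k + 2), so s_k = R(k)·t_k = -5*k/(k + 1).
Check: Δs_k = -5/(k**2 + 3*k + 2). ✓
s_(n+1) = 5*(-n - 1)/(n + 2) and s_(2) = -10/3, so S(n) = 5*(1 - n)/(3*(n + 2)).

S(n) = 5*(1 - n)/(3*(n + 2))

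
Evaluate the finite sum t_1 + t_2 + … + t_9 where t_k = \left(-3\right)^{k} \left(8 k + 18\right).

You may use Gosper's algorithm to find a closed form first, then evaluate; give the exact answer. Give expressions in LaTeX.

Σ = -1358142

Step 1: r(k) = 3*(-4*k - 13)/(4*k + 9).
Take A(k)=-3, B(k)=1, C(k)=k + 9/4.
f must satisfy (-3)·f(k+1) − (1)·f(k) = k + 9/4.
deg f ≤ 1 (via 0,0,1).
Solve for f: f(k) = -(2*k + 3)/8 (degree 1 ≤ 1).
R(k) = B(k−1)·f(k)/C(k) = -(2*k + 3)/(2*(4*k + 9)); s_k = R·t_k = (-3)**k*(-2*k - 3).
Δs = (-3)**k*(8*k + 18), as required.
Σ_(k=1)^(9) t_k = s_(10) − s_(1) = -1358127 − (15) = -1358142.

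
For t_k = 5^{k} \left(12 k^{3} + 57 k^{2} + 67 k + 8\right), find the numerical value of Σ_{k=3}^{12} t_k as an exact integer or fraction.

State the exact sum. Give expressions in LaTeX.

Σ = 8629150378250

r(k) = 5*(12*k**3 + 93*k**2 + 217*k + 144)/(12*k**3 + 57*k**2 + 67*k + 8) after simplifying.
Factor: A=5; B=1; C=k**3 + 19*k**2/4 + 67*k/12 + 2/3.
Need (5)·f(k+1) − (1)·f(k) = k**3 + 19*k**2/4 + 67*k/12 + 2/3.
Bound: deg f ≤ 3.
Solve for f: f(k) = (3*k**3 + 3*k**2 - 2*k - 3)/12 (degree 3 ≤ 3).
Get s_k = R·t_k = 5**k*(3*k**3 + 3*k**2 - 2*k - 3) with R(k) = B(k−1)f(k)/C(k) = (3*k**3 + 3*k**2 - 2*k - 3)/(12*k**3 + 57*k**2 + 67*k + 8).
s_(k+1) − s_k = 5**k*(12*k**3 + 57*k**2 + 67*k + 8) = t_k.
Sum = s_(13) − s_(3); s_(13) = 8629150390625, s_(3) = 12375 ⇒ 8629150378250.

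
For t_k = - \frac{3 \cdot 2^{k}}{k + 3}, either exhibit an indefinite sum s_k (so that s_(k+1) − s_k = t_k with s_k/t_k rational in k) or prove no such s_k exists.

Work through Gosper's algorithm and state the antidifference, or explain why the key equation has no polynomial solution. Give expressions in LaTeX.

t_(k+1)/t_k = 2*(k + 3)/(k + 4).
Normal form (A,B,C) = (2*k + 6, k + 4, 1).
Set up (2*k + 6)·f(k+1) − (k + 3)·f(k) − (1) = 0.
Degrees (1,1,0) ⇒ d ≤ -1.
Bound -1 < 0, so the key equation has no polynomial solution.

none (Gosper's algorithm certifies no s_k)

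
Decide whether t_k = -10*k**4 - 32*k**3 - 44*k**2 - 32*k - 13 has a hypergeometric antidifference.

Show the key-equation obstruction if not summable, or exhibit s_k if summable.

Yes. s_k = k*(-2*k**4 - 3*k**3 - 2*k**2 - 2*k - 4).

The ratio is (10*k**4 + 72*k**3 + 200*k**2 + 256*k + 131)/(10*k**4 + 32*k**3 + 44*k**2 + 32*k + 13).
Take A(k)=1, B(k)=1, C(k)=k**4 + 16*k**3/5 + 22*k**2/5 + 16*k/5 + 13/10.
Set up (1)·f(k+1) − (1)·f(k) − (k**4 + 16*k**3/5 + 22*k**2/5 + 16*k/5 + 13/10) = 0.
Degrees (0,0,4) ⇒ d ≤ 5.
Coefficient equations give f(k) = k*(2*k**4 + 3*k**3 + 2*k**2 + 2*k + 4)/10.
Then R = B(k−1)f/C = k*(2*k**4 + 3*k**3 + 2*k**2 + 2*k + 4)/(10*k**4 + 32*k**3 + 44*k**2 + 32*k + 13), so s_k = R(k)·t_k = k*(-2*k**4 - 3*k**3 - 2*k**2 - 2*k - 4).
Check: Δs_k = -10*k**4 - 32*k**3 - 44*k**2 - 32*k - 13. ✓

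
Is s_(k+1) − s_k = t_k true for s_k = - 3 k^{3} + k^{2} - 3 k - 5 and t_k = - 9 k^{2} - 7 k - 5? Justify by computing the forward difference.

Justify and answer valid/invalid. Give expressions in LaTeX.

valid; difference matches t_k

s_(k+1) = -3*k - 3*(k + 1)**3 + (k + 1)**2 - 8
s_(k+1) − s_k = -9*k**2 - 7*k - 5
(s_(k+1) − s_k) − t_k = 0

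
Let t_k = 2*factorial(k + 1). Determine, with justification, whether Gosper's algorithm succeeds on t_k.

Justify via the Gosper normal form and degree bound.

No. Not Gosper-summable.

Compute t_(k+1)/t_k: get k + 2.
Gosper form: A/B · C(k+1)/C(k) with A=k + 2, B=1, C=1.
f must satisfy (k + 2)·f(k+1) − (1)·f(k) = 1.
Bound: deg f ≤ -1.
deg f ≤ -1 is impossible — no certificate.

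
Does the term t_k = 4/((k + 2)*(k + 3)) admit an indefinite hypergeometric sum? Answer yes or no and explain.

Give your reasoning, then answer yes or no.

t_(k+1)/t_k = (k + 2)/(k + 4).
A = k + 2, B = k + 4, C = 1.
Solve (k + 2)·f(k+1) − (k + 3)·f(k) = 1.
Degrees (1,1,0) ⇒ d ≤ 1.
Solve for f: f(k) = k/2 (degree 1 ≤ 1).
R(k) = B(k−1)·f(k)/C(k) = k*(k + 3)/2; s_k = R·t_k = 2*k/(k + 2).
Check: Δs_k = 4/(k**2 + 5*k + 6). ✓

Yes. s_k = 2*k/(k + 2).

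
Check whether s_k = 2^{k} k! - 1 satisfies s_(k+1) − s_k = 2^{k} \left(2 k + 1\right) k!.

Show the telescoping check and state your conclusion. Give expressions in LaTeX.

valid; difference matches t_k

s_(k+1) = 2**(k + 1)*factorial(k + 1) - 1
s_(k+1) − s_k = 2**k*(2*k + 1)*factorial(k)
(s_(k+1) − s_k) − t_k = 0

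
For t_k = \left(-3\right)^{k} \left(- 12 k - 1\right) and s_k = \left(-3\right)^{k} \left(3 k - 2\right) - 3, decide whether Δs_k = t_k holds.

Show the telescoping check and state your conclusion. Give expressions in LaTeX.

valid (s_(k+1) − s_k reduces to t_k)

s_(k+1) = -3*(-3)**k*(3*k + 1) - 3
s_(k+1) − s_k = (-3)**k*(-12*k - 1)
(s_(k+1) − s_k) − t_k = 0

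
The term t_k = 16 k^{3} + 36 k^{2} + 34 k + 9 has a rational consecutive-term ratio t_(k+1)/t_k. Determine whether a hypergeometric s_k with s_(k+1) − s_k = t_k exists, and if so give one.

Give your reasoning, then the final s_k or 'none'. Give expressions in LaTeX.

t_(k+1)/t_k = (16*k**3 + 84*k**2 + 154*k + 95)/(16*k**3 + 36*k**2 + 34*k + 9).
Normal form (A,B,C) = (1, 1, k**3 + 9*k**2/4 + 17*k/8 + 9/16).
Set up (1)·f(k+1) − (1)·f(k) − (k**3 + 9*k**2/4 + 17*k/8 + 9/16) = 0.
d = 4 from the (0,0,3) case.
Match coefficients ⇒ f(k) = k*(4*k**3 + 4*k**2 + 3*k - 2)/16.
Get s_k = R·t_k = k*(4*k**3 + 4*k**2 + 3*k - 2) with R(k) = B(k−1)f(k)/C(k) = k*(4*k**3 + 4*k**2 + 3*k - 2)/(16*k**3 + 36*k**2 + 34*k + 9).
s_(k+1) − s_k = 16*k**3 + 36*k**2 + 34*k + 9 = t_k.

s_k = k \left(4 k^{3} + 4 k^{2} + 3 k - 2\right)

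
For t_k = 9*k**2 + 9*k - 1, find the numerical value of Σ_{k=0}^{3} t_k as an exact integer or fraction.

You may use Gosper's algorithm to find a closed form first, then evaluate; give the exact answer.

Step 1: r(k) = (9*k**2 + 27*k + 17)/(9*k**2 + 9*k - 1).
Gosper form: A/B · C(k+1)/C(k) with A=1, B=1, C=k**2 + k - 1/9.
Need (1)·f(k+1) − (1)·f(k) = k**2 + k - 1/9.
deg f ≤ 3 (via 0,0,2).
Match coefficients ⇒ f(k) = k*(3*k**2 - 4)/9.
R(k) = B(k−1)·f(k)/C(k) = k*(3*k**2 - 4)/(9*k**2 + 9*k - 1); s_k = R·t_k = k*(3*k**2 - 4).
s_(k+1) − s_k = 9*k**2 + 9*k - 1 = t_k.
Σ_(k=0)^(3) t_k = s_(4) − s_(0) = 176 − (0) = 176.

Σ = 176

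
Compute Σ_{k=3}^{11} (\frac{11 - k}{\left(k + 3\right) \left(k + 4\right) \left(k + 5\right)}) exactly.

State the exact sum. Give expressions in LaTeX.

Step 1: r(k) = (k - 10)*(k + 3)/((k - 11)*(k + 6)).
Gosper form: A/B · C(k+1)/C(k) with A=k + 3, B=k + 6, C=k - 11.
f must satisfy (k + 3)·f(k+1) − (k + 5)·f(k) = k - 11.
Bound: deg f ≤ 2.
Solve for f: f(k) = -k*(k + 10)/3 (degree 2 ≤ 2).
Then R = B(k−1)f/C = -k*(k + 5)*(k + 10)/(3*(k - 11)), so s_k = R(k)·t_k = k*(k + 10)/(3*(k + 3)*(k + 4)).
Δs = (11 - k)/(k**3 + 12*k**2 + 47*k + 60), as required.
Evaluate s at k=12 and k=3: 11/30 and 13/42; difference 2/35.

Σ = 2/35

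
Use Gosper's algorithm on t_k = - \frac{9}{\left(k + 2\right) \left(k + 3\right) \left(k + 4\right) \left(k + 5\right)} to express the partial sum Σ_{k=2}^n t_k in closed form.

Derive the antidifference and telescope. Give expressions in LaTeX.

S(n) = \frac{- n^{3} - 12 n^{2} - 47 n + 60}{40 \left(n^{3} + 12 n^{2} + 47 n + 60\right)}

Ratio r(k) = (k + 2)/(k + 6).
Factor: A=k + 2; B=k + 6; C=1.
f must satisfy (k + 2)·f(k+1) − (k + 5)·f(k) = 1.
Bound: deg f ≤ 3.
Solving with deg f ≤ 3: f(k) = k*(k**2 + 9*k + 26)/72.
Then R = B(k−1)f/C = k*(k + 5)*(k**2 + 9*k + 26)/72, so s_k = R(k)·t_k = k*(-k**2 - 9*k - 26)/(8*(k + 2)*(k + 3)*(k + 4)).
Verify: -9/(k**4 + 14*k**3 + 71*k**2 + 154*k + 120) matches t_k.
Σ_(k=2)^n t_k = s_(n+1) − s_(2) = ((-n**3 - 12*n**2 - 47*n - 36)/(8*(n**3 + 12*n**2 + 47*n + 60))) − (-1/10), i.e. (-n**3 - 12*n**2 - 47*n + 60)/(40*(n**3 + 12*n**2 + 47*n + 60)).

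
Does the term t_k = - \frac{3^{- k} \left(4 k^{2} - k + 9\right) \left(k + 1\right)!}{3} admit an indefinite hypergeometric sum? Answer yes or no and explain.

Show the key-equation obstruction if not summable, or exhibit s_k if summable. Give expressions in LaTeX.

t_(k+1)/t_k = (k + 2)*(-k + 4*(k + 1)**2 + 8)/(3*(4*k**2 - k + 9)).
A = k/3 + 2/3, B = 1, C = k**2 - k/4 + 9/4.
Set up (k/3 + 2/3)·f(k+1) − (1)·f(k) − (k**2 - k/4 + 9/4) = 0.
Bound: deg f ≤ 1.
Coefficient equations give f(k) = 3*(4*k - 1)/4.
R(k) = B(k−1)·f(k)/C(k) = 3*(4*k - 1)/(4*k**2 - k + 9); s_k = R·t_k = -(4*k - 1)*factorial(k + 1)/3**k.
Verify: -(4*k**2 - k + 9)*factorial(k + 1)/(3*3**k) matches t_k.

Yes. s_k = - 3^{- k} \left(4 k - 1\right) \left(k + 1\right)!.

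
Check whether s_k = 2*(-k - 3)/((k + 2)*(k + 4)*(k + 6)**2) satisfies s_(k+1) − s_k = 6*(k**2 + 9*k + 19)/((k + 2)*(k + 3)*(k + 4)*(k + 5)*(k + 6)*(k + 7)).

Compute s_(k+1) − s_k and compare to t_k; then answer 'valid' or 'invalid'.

s_(k+1) = 2*(-k - 4)/((k + 3)*(k + 5)*(k + 7)**2)
s_(k+1) − s_k = 2*(-(k + 2)*(k + 4)**2*(k + 6)**2 + (k + 3)**2*(k + 5)*(k + 7)**2)/((k + 2)*(k + 3)*(k + 4)*(k + 5)*(k + 6)**2*(k + 7)**2)
(s_(k+1) − s_k) − t_k = 6*(-4*k**3 - 60*k**2 - 290*k - 447)/(k**8 + 40*k**7 + 688*k**6 + 6634*k**5 + 39139*k**4 + 144310*k**3 + 323772*k**2 + 402696*k + 211680)

Invalid: residual 6*(-4*k**3 - 60*k**2 - 290*k - 447)/(k**8 + 40*k**7 + 688*k**6 + 6634*k**5 + 39139*k**4 + 144310*k**3 + 323772*k**2 + 402696*k + 211680) ≠ 0.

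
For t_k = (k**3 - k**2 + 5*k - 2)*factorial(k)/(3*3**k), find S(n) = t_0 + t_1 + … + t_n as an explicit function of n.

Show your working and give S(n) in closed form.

S(n) = 3**(-n - 1)*(-3**(n + 1) + n**3*factorial(n) + 2*n**2*factorial(n) + 2*n*factorial(n) + factorial(n))

Step 1: r(k) = (k + 1)*(5*k + (k + 1)**3 - (k + 1)**2 + 3)/(3*(k**3 - k**2 + 5*k - 2)).
Factor: A=k/3 + 1/3; B=1; C=k**3 - k**2 + 5*k - 2.
Key eq: (k/3 + 1/3)·f(k+1) = (1)·f(k) + (k**3 - k**2 + 5*k - 2).
Bound: deg f ≤ 2.
Coefficient equations give f(k) = 3*(k**2 - k + 1).
R(k) = B(k−1)·f(k)/C(k) = 3*(k**2 - k + 1)/(k**3 - k**2 + 5*k - 2); s_k = R·t_k = (k**2 - k + 1)*factorial(k)/3**k.
Verify: (k**3 - k**2 + 5*k - 2)*factorial(k)/(3*3**k) matches t_k.
Telescope: S(n) = s_(n+1) − s_(0) = 3**(-n - 1)*(n**2 + n + 1)*factorial(n + 1) − (1) = 3**(-n - 1)*(-3**(n + 1) + n**3*factorial(n) + 2*n**2*factorial(n) + 2*n*factorial(n) + factorial(n)).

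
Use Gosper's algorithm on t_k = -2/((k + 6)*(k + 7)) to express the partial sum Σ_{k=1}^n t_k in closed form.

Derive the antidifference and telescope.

S(n) = -2*n/(7*n + 49)

Compute t_(k+1)/t_k: get (k + 6)/(k + 8).
So A=k + 6 and B=k + 8, with C=1.
f must satisfy (k + 6)·f(k+1) − (k + 7)·f(k) = 1.
deg f ≤ 1 (via 1,1,0).
Coefficient equations give f(k) = k/6.
Get s_k = R·t_k = -k/(3*k + 18) with R(k) = B(k−1)f(k)/C(k) = k*(k + 7)/6.
s_(k+1) − s_k = -2/(k**2 + 13*k + 42) = t_k.
Evaluate: s_(n+1) = (-n - 1)/(3*(n + 7)); subtract s_(1) = -1/21 ⇒ S(n) = -2*n/(7*n + 49).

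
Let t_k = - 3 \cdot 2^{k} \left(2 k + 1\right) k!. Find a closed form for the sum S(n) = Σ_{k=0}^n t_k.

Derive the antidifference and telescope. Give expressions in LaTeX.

S(n) = - 6 \cdot 2^{n} \left(n + 1\right)! + 3

Step 1: r(k) = 2*(k + 1)*(2*k + 3)/(2*k + 1).
So A=2*k + 2 and B=1, with C=k + 1/2.
f must satisfy (2*k + 2)·f(k+1) − (1)·f(k) = k + 1/2.
d = 0 from the (1,0,1) case.
Coefficient equations give f(k) = 1/2.
So s_k = (B(k−1)f/C)·t_k = (1/(2*k + 1))·t_k = -3*2**k*factorial(k).
Verify: -3*2**k*(2*k + 1)*factorial(k) matches t_k.
Telescope: S(n) = s_(n+1) − s_(0) = -6*2**n*factorial(n + 1) − (-3) = -6*2**n*factorial(n + 1) + 3.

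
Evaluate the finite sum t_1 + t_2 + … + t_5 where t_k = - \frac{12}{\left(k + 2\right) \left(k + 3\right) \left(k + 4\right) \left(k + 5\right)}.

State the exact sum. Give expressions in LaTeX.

Σ = -11/180

r(k) = (k + 2)/(k + 6) after simplifying.
So A=k + 2 and B=k + 6, with C=1.
Solve (k + 2)·f(k+1) − (k + 5)·f(k) = 1.
From deg A=1, deg B=1, deg C=0: d=3.
Match coefficients ⇒ f(k) = k*(k**2 + 9*k + 26)/72.
Then R = B(k−1)f/C = k*(k + 5)*(k**2 + 9*k + 26)/72, so s_k = R(k)·t_k = k*(-k**2 - 9*k - 26)/(6*(k + 2)*(k + 3)*(k + 4)).
s_(k+1) − s_k = -12/(k**4 + 14*k**3 + 71*k**2 + 154*k + 120) = t_k.
Σ_(k=1)^(5) t_k = s_(6) − s_(1) = -29/180 − (-1/10) = -11/180.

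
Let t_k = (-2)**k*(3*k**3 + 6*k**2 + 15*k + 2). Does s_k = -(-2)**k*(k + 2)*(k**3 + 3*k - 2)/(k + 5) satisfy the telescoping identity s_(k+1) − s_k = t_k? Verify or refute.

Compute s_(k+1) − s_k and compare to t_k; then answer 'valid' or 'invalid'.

s_(k+1) = 2*(-2)**k*(k + 3)*(3*k + (k + 1)**3 + 1)/(k + 6)
s_(k+1) − s_k = (-2)**k*(3*k**5 + 30*k**4 + 105*k**3 + 212*k**2 + 232*k + 36)/(k**2 + 11*k + 30)
(s_(k+1) − s_k) − t_k = (-2)**k*(-9*k**4 - 66*k**3 - 135*k**2 - 240*k - 24)/(k**2 + 11*k + 30)

Invalid: residual (-2)**k*(-9*k**4 - 66*k**3 - 135*k**2 - 240*k - 24)/(k**2 + 11*k + 30) ≠ 0.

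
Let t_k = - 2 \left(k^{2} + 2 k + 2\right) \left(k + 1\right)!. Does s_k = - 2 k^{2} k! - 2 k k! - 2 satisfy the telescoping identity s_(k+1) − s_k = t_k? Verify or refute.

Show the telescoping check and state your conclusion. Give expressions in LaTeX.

valid; difference matches t_k

s_(k+1) = -2*k**3*factorial(k) - 8*k**2*factorial(k) - 10*k*factorial(k) - 4*factorial(k) - 2
s_(k+1) − s_k = -2*(k**2 + 2*k + 2)*factorial(k + 1)
(s_(k+1) − s_k) − t_k = 0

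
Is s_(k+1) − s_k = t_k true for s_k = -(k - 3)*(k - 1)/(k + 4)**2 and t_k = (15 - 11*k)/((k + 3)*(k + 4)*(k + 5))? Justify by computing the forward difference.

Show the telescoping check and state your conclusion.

Invalid: residual (-k**3 + 10*k**2 + 46*k - 75)/(k**5 + 21*k**4 + 175*k**3 + 723*k**2 + 1480*k + 1200) ≠ 0.

s_(k+1) = -k*(k - 2)/(k + 5)**2
s_(k+1) − s_k = (-12*k**2 - 38*k + 75)/(k**4 + 18*k**3 + 121*k**2 + 360*k + 400)
(s_(k+1) − s_k) − t_k = (-k**3 + 10*k**2 + 46*k - 75)/(k**5 + 21*k**4 + 175*k**3 + 723*k**2 + 1480*k + 1200)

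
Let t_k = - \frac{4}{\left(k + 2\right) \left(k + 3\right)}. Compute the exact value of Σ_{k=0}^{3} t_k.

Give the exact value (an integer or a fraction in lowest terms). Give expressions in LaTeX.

Σ = -4/3

t_(k+1)/t_k = (k + 2)/(k + 4).
Gosper form: A/B · C(k+1)/C(k) with A=k + 2, B=k + 4, C=1.
Need (k + 2)·f(k+1) − (k + 3)·f(k) = 1.
d = 1 from the (1,1,0) case.
Solve for f: f(k) = k/2 (degree 1 ≤ 1).
Get s_k = R·t_k = -2*k/(k + 2) with R(k) = B(k−1)f(k)/C(k) = k*(k + 3)/2.
s_(k+1) − s_k = -4/(k**2 + 5*k + 6) = t_k.
Sum = s_(4) − s_(0); s_(4) = -4/3, s_(0) = 0 ⇒ -4/3.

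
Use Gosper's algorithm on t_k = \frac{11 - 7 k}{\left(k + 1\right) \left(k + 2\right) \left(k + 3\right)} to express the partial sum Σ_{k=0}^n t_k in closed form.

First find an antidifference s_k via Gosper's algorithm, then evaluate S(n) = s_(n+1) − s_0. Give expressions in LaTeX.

The ratio is (k + 1)*(7*k - 4)/((k + 4)*(7*k - 11)).
A = k + 1, B = k + 4, C = k - 11/7.
Solve (k + 1)·f(k+1) − (k + 3)·f(k) = k - 11/7.
Degrees (1,1,1) ⇒ d ≤ 2.
Match coefficients ⇒ f(k) = -k*(k + 10)/7.
R(k) = B(k−1)·f(k)/C(k) = -k*(k + 3)*(k + 10)/(7*k - 11); s_k = R·t_k = k*(k + 10)/((k + 1)*(k + 2)).
s_(k+1) − s_k = (11 - 7*k)/(k**3 + 6*k**2 + 11*k + 6) = t_k.
Evaluate: s_(n+1) = (n**2 + 12*n + 11)/(n**2 + 5*n + 6); subtract s_(0) = 0 ⇒ S(n) = (n**2 + 12*n + 11)/(n**2 + 5*n + 6).

S(n) = \frac{n^{2} + 12 n + 11}{n^{2} + 5 n + 6}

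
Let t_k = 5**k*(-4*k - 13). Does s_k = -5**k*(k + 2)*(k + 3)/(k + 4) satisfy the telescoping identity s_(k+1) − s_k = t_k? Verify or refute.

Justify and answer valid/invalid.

Invalid: residual 5**k*(4*k**2 + 28*k + 50)/(k**2 + 9*k + 20) ≠ 0.

s_(k+1) = -5**(k + 1)*(k + 3)*(k + 4)/(k + 5)
s_(k+1) − s_k = 5**k*(-4*k**3 - 45*k**2 - 169*k - 210)/(k**2 + 9*k + 20)
(s_(k+1) − s_k) − t_k = 5**k*(4*k**2 + 28*k + 50)/(k**2 + 9*k + 20)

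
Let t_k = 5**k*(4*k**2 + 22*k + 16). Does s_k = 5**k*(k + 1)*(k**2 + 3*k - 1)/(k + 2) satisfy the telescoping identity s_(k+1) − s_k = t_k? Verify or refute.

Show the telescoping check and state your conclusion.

s_(k+1) = 5**(k + 1)*(k + 2)*(3*k + (k + 1)**2 + 2)/(k + 3)
s_(k+1) − s_k = 5**k*(4*k**4 + 38*k**3 + 121*k**2 + 155*k + 63)/(k**2 + 5*k + 6)
(s_(k+1) − s_k) − t_k = 5**k*(-4*k**3 - 29*k**2 - 57*k - 33)/(k**2 + 5*k + 6)

Invalid: residual 5**k*(-4*k**3 - 29*k**2 - 57*k - 33)/(k**2 + 5*k + 6) ≠ 0.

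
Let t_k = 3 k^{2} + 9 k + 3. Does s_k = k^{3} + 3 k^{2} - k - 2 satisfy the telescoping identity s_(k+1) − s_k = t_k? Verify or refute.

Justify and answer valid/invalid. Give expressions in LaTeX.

s_(k+1) = k**3 + 6*k**2 + 8*k + 1
s_(k+1) − s_k = 3*k**2 + 9*k + 3
(s_(k+1) − s_k) − t_k = 0

valid (s_(k+1) − s_k reduces to t_k)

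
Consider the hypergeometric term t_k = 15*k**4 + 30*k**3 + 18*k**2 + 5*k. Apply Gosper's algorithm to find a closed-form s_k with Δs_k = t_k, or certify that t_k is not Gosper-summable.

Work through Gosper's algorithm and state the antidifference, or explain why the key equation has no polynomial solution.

Step 1: r(k) = (15*k**4 + 90*k**3 + 198*k**2 + 191*k + 68)/(k*(15*k**3 + 30*k**2 + 18*k + 5)).
So A=1 and B=1, with C=k**4 + 2*k**3 + 6*k**2/5 + k/3.
Key eq: (1)·f(k+1) = (1)·f(k) + (k**4 + 2*k**3 + 6*k**2/5 + k/3).
deg f ≤ 5 (via 0,0,4).
Solve for f: f(k) = k**2*(k - 1)*(3*k**2 + 3*k - 1)/15 (degree 5 ≤ 5).
Get s_k = R·t_k = k**2*(3*k**3 - 4*k + 1) with R(k) = B(k−1)f(k)/C(k) = k*(k - 1)*(3*k**2 + 3*k - 1)/(15*k**3 + 30*k**2 + 18*k + 5).
Verify: k*(15*k**3 + 30*k**2 + 18*k + 5) matches t_k.

s_k = k**2*(3*k**3 - 4*k + 1)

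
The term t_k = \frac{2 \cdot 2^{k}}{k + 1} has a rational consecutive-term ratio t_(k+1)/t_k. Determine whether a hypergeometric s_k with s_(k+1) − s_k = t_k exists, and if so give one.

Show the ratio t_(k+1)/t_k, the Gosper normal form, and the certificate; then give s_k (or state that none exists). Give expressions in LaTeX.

none (Gosper's algorithm certifies no s_k)

t_(k+1)/t_k = 2*(k + 1)/(k + 2).
Normal form (A,B,C) = (2*k + 2, k + 2, 1).
Need (2*k + 2)·f(k+1) − (k + 1)·f(k) = 1.
From deg A=1, deg B=1, deg C=0: d=-1.
Bound -1 < 0, so the key equation has no polynomial solution.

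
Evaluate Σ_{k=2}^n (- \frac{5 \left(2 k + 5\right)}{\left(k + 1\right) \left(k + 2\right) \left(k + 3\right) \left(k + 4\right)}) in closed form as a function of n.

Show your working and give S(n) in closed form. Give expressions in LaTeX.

S(n) = \frac{- n^{2} - 6 n + 7}{3 \left(n^{2} + 6 n + 8\right)}

Step 1: r(k) = (k + 1)*(2*k + 7)/((k + 5)*(2*k + 5)).
Normal form (A,B,C) = (k + 1, k + 5, k + 5/2).
Need (k + 1)·f(k+1) − (k + 4)·f(k) = k + 5/2.
From deg A=1, deg B=1, deg C=1: d=3.
Solve for f: f(k) = k*(k + 2)*(k + 4)/6 (degree 3 ≤ 3).
So s_k = (B(k−1)f/C)·t_k = (k*(k + 2)*(k + 4)**2/(3*(2*k + 5)))·t_k = 5*k*(-k - 4)/(3*(k**2 + 4*k + 3)).
s_(k+1) − s_k = 5*(-2*k - 5)/(k**4 + 10*k**3 + 35*k**2 + 50*k + 24) = t_k.
Σ_(k=2)^n t_k = s_(n+1) − s_(2) = (5*(-n**2 - 6*n - 5)/(3*(n**2 + 6*n + 8))) − (-4/3), i.e. (-n**2 - 6*n + 7)/(3*(n**2 + 6*n + 8)).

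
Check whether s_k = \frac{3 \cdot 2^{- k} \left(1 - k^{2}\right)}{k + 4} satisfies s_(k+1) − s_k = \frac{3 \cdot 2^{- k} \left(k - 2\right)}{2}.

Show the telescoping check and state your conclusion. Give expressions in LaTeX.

Invalid: residual \frac{9 \cdot 2^{- k} \left(- k^{2} - 4 k + 10\right)}{2 \left(k^{2} + 9 k + 20\right)} ≠ 0.

s_(k+1) = 3*(1 - (k + 1)**2)/(2*2**k*(k + 5))
s_(k+1) − s_k = 3*(k**3 + 4*k**2 - 10*k - 10)/(2*2**k*(k**2 + 9*k + 20))
(s_(k+1) − s_k) − t_k = 9*(-k**2 - 4*k + 10)/(2*2**k*(k**2 + 9*k + 20))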